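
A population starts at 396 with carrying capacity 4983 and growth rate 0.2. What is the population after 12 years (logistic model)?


(K - N0)/N0 = (4983 - 396)/396 = 4587/396 = 11.5833
r*t = 0.2 * 12 = 2.4; exp(-2.4) = 0.0907180
11.5833 * 0.0907180 = 1.05081
1 + 1.05081 = 2.05081
N = 4983 / 2.05081 = 2429.77 ≈ 2430

2430


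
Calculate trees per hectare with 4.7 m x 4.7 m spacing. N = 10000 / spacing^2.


N = 10000 / 4.7^2 = 10000 / 22.09 = 452.694 ≈ 453 trees/ha

453 trees/ha


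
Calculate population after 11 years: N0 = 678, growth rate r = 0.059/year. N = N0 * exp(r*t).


r*t = 0.059 * 11 = 0.649
exp(0.649) = 1.91363
N = 678 * 1.91363 = 1297.44 ≈ 1297

1297


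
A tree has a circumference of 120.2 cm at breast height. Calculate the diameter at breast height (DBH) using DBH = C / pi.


DBH = C / pi = 120.2 / 3.141593 = 38.2608 ≈ 38.26 cm

38.26 cm


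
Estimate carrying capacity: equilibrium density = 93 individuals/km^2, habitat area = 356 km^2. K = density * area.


K = 93 * 356 = 33108 individuals

33108 individuals


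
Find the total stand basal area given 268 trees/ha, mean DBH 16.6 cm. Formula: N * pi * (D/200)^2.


(D/200)^2 = (16.6/200)^2 = 0.083^2 = 0.006889
Individual BA = 3.141593 * 0.006889 = 0.0216424 m^2
Stand BA = 268 * 0.0216424 = 5.80016 ≈ 5.80 m^2/ha

5.80 m^2/ha


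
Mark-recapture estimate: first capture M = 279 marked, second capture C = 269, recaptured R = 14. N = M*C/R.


N = M * C / R = 279 * 269 / 14 = 75051 / 14 = 5360.79 ≈ 5361

5361 individuals


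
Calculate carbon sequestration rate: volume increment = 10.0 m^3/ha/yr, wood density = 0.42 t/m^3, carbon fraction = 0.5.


C = 10.0 * 0.42 * 0.5 = 2.10 t C/ha/yr

2.10 t C/ha/yr


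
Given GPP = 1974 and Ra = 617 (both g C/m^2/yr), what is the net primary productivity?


NPP = GPP - Ra = 1974 - 617 = 1357 g C/m^2/yr

1357 g C/m^2/yr


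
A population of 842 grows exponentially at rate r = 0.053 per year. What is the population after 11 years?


r*t = 0.053 * 11 = 0.583
exp(0.583) = 1.79140
N = 842 * 1.79140 = 1508.36 ≈ 1508

1508


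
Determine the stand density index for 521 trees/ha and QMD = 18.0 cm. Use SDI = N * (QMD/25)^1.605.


QMD/25 = 18.0/25 = 0.72
(0.72)^1.605 = exp(1.605 * ln(0.72)) = exp(1.605 * (-0.328504)) = exp(-0.527249) = 0.590226
SDI = 521 * 0.590226 = 307.508 ≈ 308

308


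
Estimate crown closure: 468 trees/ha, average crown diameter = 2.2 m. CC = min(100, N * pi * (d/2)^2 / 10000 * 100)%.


(d/2)^2 = (2.2/2)^2 = 1.1^2 = 1.21
Crown area = 3.141593 * 1.21 = 3.80133 m^2
N * area / 10000 * 100 = 468 * 3.80133 / 10000 * 100 = 17.7902
CC = min(100, 17.7902) = 17.7902 ≈ 17.8%

17.8%


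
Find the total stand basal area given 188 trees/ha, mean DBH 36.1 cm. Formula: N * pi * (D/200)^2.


(D/200)^2 = (36.1/200)^2 = 0.1805^2 = 0.03258025
Individual BA = 3.141593 * 0.03258025 = 0.102354 m^2
Stand BA = 188 * 0.102354 = 19.2426 ≈ 19.24 m^2/ha

19.24 m^2/ha


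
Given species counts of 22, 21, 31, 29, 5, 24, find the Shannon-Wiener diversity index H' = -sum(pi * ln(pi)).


Total N = 22 + 21 + 31 + 29 + 5 + 24 = 132
Per-species terms:
  p = 22/132 = 0.166667; ln(p) = -1.791757; p*ln(p) = 0.166667 * (-1.791757) = -0.298627
  p = 21/132 = 0.159091; ln(p) = -1.838279; p*ln(p) = 0.159091 * (-1.838279) = -0.292454
  p = 31/132 = 0.234848; ln(p) = -1.448817; p*ln(p) = 0.234848 * (-1.448817) = -0.340252
  p = 29/132 = 0.219697; ln(p) = -1.515506; p*ln(p) = 0.219697 * (-1.515506) = -0.332952
  p = 5/132 = 0.037879; ln(p) = -3.273358; p*ln(p) = 0.037879 * (-3.273358) = -0.123992
  p = 24/132 = 0.181818; ln(p) = -1.704749; p*ln(p) = 0.181818 * (-1.704749) = -0.309954
sum(p*ln(p)) = (-0.298627) + (-0.292454) + (-0.340252) + (-0.332952) + (-0.123992) + (-0.309954) = -1.698231
H' = -(-1.698231) = 1.698231 ≈ 1.6982

1.6982


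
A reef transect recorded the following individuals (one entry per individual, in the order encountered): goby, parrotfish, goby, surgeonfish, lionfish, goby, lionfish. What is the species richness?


Total individuals logged = 7
Distinct species (count of individuals): goby (3), parrotfish (1), surgeonfish (1), lionfish (2)
Species richness = number of distinct species = 4

4


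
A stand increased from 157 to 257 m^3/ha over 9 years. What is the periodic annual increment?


PAI = (V2 - V1) / period = (257 - 157) / 9 = 100 / 9 = 11.1111 ≈ 11.11 m^3/ha/yr

11.11 m^3/ha/yr


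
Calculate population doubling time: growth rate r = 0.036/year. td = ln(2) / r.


td = ln(2) / 0.036 = 0.693147 / 0.036 = 19.2541 ≈ 19.3 years

19.3 years


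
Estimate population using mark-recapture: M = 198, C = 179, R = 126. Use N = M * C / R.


N = M * C / R = 198 * 179 / 126 = 35442 / 126 = 281.29 ≈ 281

281 individuals


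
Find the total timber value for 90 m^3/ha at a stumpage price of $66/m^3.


Value = 90 * 66 = $5940/ha

$5940/ha


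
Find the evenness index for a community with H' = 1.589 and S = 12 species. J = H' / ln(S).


ln(12) = 2.48491
J = H' / ln(S) = 1.589 / 2.48491 = 0.639460 ≈ 0.6395

0.6395


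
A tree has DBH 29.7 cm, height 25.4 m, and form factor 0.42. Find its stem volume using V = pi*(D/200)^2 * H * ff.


(D/200)^2 = (29.7/200)^2 = 0.1485^2 = 0.02205225
BA = 3.141593 * 0.02205225 = 0.0692792 m^2
V = 0.0692792 * 25.4 * 0.42 = 0.739071 ≈ 0.739 m^3

0.739 m^3


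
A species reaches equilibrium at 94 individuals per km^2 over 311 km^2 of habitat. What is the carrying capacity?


K = 94 * 311 = 29234 individuals

29234 individuals


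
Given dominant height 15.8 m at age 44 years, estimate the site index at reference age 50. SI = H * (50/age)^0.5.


50/44 = 1.13636
(1.13636)^0.5 = 1.06600
SI = 15.8 * 1.06600 = 16.8428 ≈ 16.8 m

16.8 m


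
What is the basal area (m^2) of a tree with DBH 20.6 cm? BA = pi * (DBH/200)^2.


D/200 = 20.6/200 = 0.103 m
(D/200)^2 = 0.103^2 = 0.010609
BA = 3.141593 * 0.010609 = 0.0333292 ≈ 0.0333 m^2

0.0333 m^2


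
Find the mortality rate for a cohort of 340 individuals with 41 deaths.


Mortality rate = 41 / 340 = 0.120588 ≈ 0.1206

0.1206


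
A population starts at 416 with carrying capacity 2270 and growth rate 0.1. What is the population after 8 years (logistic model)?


(K - N0)/N0 = (2270 - 416)/416 = 1854/416 = 4.45673
r*t = 0.1 * 8 = 0.8; exp(-0.8) = 0.449329
4.45673 * 0.449329 = 2.00254
1 + 2.00254 = 3.00254
N = 2270 / 3.00254 = 756.027 ≈ 756

756


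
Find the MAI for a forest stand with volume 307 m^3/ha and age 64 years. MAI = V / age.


MAI = 307 / 64 = 4.7969 ≈ 4.80 m^3/ha/yr

4.80 m^3/ha/yr


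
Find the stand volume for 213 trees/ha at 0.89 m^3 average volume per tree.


V_stand = 213 * 0.89 = 189.57 ≈ 189.6 m^3/ha

189.6 m^3/ha


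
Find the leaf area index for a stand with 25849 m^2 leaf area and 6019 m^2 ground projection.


LAI = 25849 / 6019 = 4.2946 ≈ 4.29

4.29


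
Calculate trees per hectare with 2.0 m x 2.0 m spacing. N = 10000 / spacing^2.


N = 10000 / 2.0^2 = 10000 / 4 = 2500.00 ≈ 2500 trees/ha

2500 trees/ha


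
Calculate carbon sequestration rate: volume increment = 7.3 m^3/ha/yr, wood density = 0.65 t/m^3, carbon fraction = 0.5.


C = 7.3 * 0.65 * 0.5 = 2.3725 ≈ 2.37 t C/ha/yr

2.37 t C/ha/yr


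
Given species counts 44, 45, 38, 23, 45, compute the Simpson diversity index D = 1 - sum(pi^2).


Total N = 44 + 45 + 38 + 23 + 45 = 195
Per-species terms:
  p = 44/195 = 0.225641; p^2 = 0.225641^2 = 0.050914
  p = 45/195 = 0.230769; p^2 = 0.230769^2 = 0.053254
  p = 38/195 = 0.194872; p^2 = 0.194872^2 = 0.037975
  p = 23/195 = 0.117949; p^2 = 0.117949^2 = 0.013912
  p = 45/195 = 0.230769; p^2 = 0.230769^2 = 0.053254
sum(p^2) = 0.050914 + 0.053254 + 0.037975 + 0.013912 + 0.053254 = 0.209309
D = 1 - 0.209309 = 0.790691 ≈ 0.7907

0.7907


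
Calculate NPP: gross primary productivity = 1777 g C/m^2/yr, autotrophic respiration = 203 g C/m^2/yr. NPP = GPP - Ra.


NPP = GPP - Ra = 1777 - 203 = 1574 g C/m^2/yr

1574 g C/m^2/yr


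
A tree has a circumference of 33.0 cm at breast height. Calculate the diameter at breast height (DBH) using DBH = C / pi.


DBH = C / pi = 33.0 / 3.141593 = 10.5042 ≈ 10.50 cm

10.50 cm


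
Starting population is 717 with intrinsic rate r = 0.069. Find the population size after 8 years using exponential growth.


r*t = 0.069 * 8 = 0.552
exp(0.552) = 1.73672
N = 717 * 1.73672 = 1245.23 ≈ 1245

1245


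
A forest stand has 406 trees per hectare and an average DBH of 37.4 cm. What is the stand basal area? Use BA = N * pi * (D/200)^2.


(D/200)^2 = (37.4/200)^2 = 0.187^2 = 0.034969
Individual BA = 3.141593 * 0.034969 = 0.109858 m^2
Stand BA = 406 * 0.109858 = 44.6023 ≈ 44.60 m^2/ha

44.60 m^2/ha


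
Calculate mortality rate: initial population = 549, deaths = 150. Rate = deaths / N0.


Mortality rate = 150 / 549 = 0.273224 ≈ 0.2732

0.2732


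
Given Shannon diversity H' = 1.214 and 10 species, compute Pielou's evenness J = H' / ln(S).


ln(10) = 2.30259
J = H' / ln(S) = 1.214 / 2.30259 = 0.527232 ≈ 0.5272

0.5272


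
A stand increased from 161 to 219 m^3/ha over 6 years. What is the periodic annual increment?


PAI = (V2 - V1) / period = (219 - 161) / 6 = 58 / 6 = 9.6667 ≈ 9.67 m^3/ha/yr

9.67 m^3/ha/yr


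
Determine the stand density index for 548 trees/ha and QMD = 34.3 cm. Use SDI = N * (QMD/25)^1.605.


QMD/25 = 34.3/25 = 1.372
(1.372)^1.605 = exp(1.605 * ln(1.372)) = exp(1.605 * 0.316270) = exp(0.507613) = 1.66132
SDI = 548 * 1.66132 = 910.403 ≈ 910

910


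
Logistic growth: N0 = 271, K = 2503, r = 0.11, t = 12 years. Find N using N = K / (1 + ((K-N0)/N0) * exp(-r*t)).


(K - N0)/N0 = (2503 - 271)/271 = 2232/271 = 8.23616
r*t = 0.11 * 12 = 1.32; exp(-1.32) = 0.267135
8.23616 * 0.267135 = 2.20017
1 + 2.20017 = 3.20017
N = 2503 / 3.20017 = 782.146 ≈ 782

782


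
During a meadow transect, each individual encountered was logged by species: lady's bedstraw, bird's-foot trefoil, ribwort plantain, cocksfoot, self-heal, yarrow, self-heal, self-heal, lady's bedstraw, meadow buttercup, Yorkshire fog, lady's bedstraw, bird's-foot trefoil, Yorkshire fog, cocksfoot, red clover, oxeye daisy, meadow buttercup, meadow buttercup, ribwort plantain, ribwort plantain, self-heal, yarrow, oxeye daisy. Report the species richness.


Total individuals logged = 24
Distinct species (count of individuals): lady's bedstraw (3), bird's-foot trefoil (2), ribwort plantain (3), cocksfoot (2), self-heal (4), yarrow (2), meadow buttercup (3), Yorkshire fog (2), red clover (1), oxeye daisy (2)
Species richness = number of distinct species = 10

10


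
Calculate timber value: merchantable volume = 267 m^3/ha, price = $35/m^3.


Value = 267 * 35 = $9345/ha

$9345/ha


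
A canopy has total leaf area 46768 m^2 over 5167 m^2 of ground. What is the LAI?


LAI = 46768 / 5167 = 9.0513 ≈ 9.05

9.05


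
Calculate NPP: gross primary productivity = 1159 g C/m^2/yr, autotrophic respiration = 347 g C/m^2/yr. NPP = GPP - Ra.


NPP = GPP - Ra = 1159 - 347 = 812 g C/m^2/yr

812 g C/m^2/yr


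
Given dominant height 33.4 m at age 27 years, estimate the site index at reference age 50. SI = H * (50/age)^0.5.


50/27 = 1.85185
(1.85185)^0.5 = 1.36083
SI = 33.4 * 1.36083 = 45.4517 ≈ 45.5 m

45.5 m


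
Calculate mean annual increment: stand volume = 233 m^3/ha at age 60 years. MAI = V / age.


MAI = 233 / 60 = 3.8833 ≈ 3.88 m^3/ha/yr

3.88 m^3/ha/yr


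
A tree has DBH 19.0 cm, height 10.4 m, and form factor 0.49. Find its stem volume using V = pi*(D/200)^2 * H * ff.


(D/200)^2 = (19.0/200)^2 = 0.095^2 = 0.009025
BA = 3.141593 * 0.009025 = 0.0283529 m^2
V = 0.0283529 * 10.4 * 0.49 = 0.144486 ≈ 0.144 m^3

0.144 m^3


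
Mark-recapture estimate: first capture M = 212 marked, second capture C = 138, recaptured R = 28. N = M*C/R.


N = M * C / R = 212 * 138 / 28 = 29256 / 28 = 1044.86 ≈ 1045

1045 individuals


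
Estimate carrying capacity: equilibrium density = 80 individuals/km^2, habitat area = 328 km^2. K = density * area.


K = 80 * 328 = 26240 individuals

26240 individuals


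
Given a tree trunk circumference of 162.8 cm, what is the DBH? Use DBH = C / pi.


DBH = C / pi = 162.8 / 3.141593 = 51.8208 ≈ 51.82 cm

51.82 cm


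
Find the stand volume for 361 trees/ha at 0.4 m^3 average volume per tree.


V_stand = 361 * 0.4 = 144.4 m^3/ha

144.4 m^3/ha


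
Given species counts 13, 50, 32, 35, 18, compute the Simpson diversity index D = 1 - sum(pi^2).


Total N = 13 + 50 + 32 + 35 + 18 = 148
Per-species terms:
  p = 13/148 = 0.087838; p^2 = 0.087838^2 = 0.007716
  p = 50/148 = 0.337838; p^2 = 0.337838^2 = 0.114135
  p = 32/148 = 0.216216; p^2 = 0.216216^2 = 0.046749
  p = 35/148 = 0.236486; p^2 = 0.236486^2 = 0.055926
  p = 18/148 = 0.121622; p^2 = 0.121622^2 = 0.014792
sum(p^2) = 0.007716 + 0.114135 + 0.046749 + 0.055926 + 0.014792 = 0.239318
D = 1 - 0.239318 = 0.760682 ≈ 0.7607

0.7607


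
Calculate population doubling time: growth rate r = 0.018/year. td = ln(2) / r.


td = ln(2) / 0.018 = 0.693147 / 0.018 = 38.5082 ≈ 38.5 years

38.5 years


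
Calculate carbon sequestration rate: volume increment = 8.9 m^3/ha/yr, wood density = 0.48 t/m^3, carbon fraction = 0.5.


C = 8.9 * 0.48 * 0.5 = 2.136 ≈ 2.14 t C/ha/yr

2.14 t C/ha/yr


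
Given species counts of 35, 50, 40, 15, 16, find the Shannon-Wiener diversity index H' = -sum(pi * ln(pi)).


Total N = 35 + 50 + 40 + 15 + 16 = 156
Per-species terms:
  p = 35/156 = 0.224359; ln(p) = -1.494508; p*ln(p) = 0.224359 * (-1.494508) = -0.335306
  p = 50/156 = 0.320513; ln(p) = -1.137832; p*ln(p) = 0.320513 * (-1.137832) = -0.364690
  p = 40/156 = 0.256410; ln(p) = -1.360978; p*ln(p) = 0.256410 * (-1.360978) = -0.348968
  p = 15/156 = 0.096154; ln(p) = -2.341804; p*ln(p) = 0.096154 * (-2.341804) = -0.225174
  p = 16/156 = 0.102564; ln(p) = -2.277268; p*ln(p) = 0.102564 * (-2.277268) = -0.233566
sum(p*ln(p)) = (-0.335306) + (-0.364690) + (-0.348968) + (-0.225174) + (-0.233566) = -1.507704
H' = -(-1.507704) = 1.507704 ≈ 1.5077

1.5077


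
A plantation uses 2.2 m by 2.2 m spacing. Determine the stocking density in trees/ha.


N = 10000 / 2.2^2 = 10000 / 4.84 = 2066.12 ≈ 2066 trees/ha

2066 trees/ha


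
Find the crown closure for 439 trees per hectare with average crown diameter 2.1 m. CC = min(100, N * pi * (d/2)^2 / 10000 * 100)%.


(d/2)^2 = (2.1/2)^2 = 1.05^2 = 1.1025
Crown area = 3.141593 * 1.1025 = 3.46361 m^2
N * area / 10000 * 100 = 439 * 3.46361 / 10000 * 100 = 15.2052
CC = min(100, 15.2052) = 15.2052 ≈ 15.2%

15.2%


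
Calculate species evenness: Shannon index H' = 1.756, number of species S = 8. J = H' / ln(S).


ln(8) = 2.07944
J = H' / ln(S) = 1.756 / 2.07944 = 0.844458 ≈ 0.8445

0.8445


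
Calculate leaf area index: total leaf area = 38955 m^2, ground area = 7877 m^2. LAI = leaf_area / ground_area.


LAI = 38955 / 7877 = 4.9454 ≈ 4.95

4.95


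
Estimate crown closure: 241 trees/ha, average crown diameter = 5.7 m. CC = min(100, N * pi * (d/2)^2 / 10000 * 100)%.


(d/2)^2 = (5.7/2)^2 = 2.85^2 = 8.1225
Crown area = 3.141593 * 8.1225 = 25.5176 m^2
N * area / 10000 * 100 = 241 * 25.5176 / 10000 * 100 = 61.4974
CC = min(100, 61.4974) = 61.4974 ≈ 61.5%

61.5%


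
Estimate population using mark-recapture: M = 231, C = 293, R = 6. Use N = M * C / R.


N = M * C / R = 231 * 293 / 6 = 67683 / 6 = 11280.50 ≈ 11281

11281 individuals


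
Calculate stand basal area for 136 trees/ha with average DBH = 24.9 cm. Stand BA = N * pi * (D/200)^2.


(D/200)^2 = (24.9/200)^2 = 0.1245^2 = 0.01550025
Individual BA = 3.141593 * 0.01550025 = 0.0486955 m^2
Stand BA = 136 * 0.0486955 = 6.62259 ≈ 6.62 m^2/ha

6.62 m^2/ha


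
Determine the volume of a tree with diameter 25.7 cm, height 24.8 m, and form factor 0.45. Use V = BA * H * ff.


(D/200)^2 = (25.7/200)^2 = 0.1285^2 = 0.01651225
BA = 3.141593 * 0.01651225 = 0.0518748 m^2
V = 0.0518748 * 24.8 * 0.45 = 0.578923 ≈ 0.579 m^3

0.579 m^3


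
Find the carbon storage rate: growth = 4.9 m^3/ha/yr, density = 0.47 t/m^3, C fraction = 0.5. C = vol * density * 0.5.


C = 4.9 * 0.47 * 0.5 = 1.1515 ≈ 1.15 t C/ha/yr

1.15 t C/ha/yr


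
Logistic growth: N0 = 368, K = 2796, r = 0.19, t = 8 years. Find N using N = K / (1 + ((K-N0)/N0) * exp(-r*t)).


(K - N0)/N0 = (2796 - 368)/368 = 2428/368 = 6.59783
r*t = 0.19 * 8 = 1.52; exp(-1.52) = 0.218712
6.59783 * 0.218712 = 1.44302
1 + 1.44302 = 2.44302
N = 2796 / 2.44302 = 1144.49 ≈ 1144

1144


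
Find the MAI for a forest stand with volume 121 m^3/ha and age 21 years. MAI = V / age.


MAI = 121 / 21 = 5.7619 ≈ 5.76 m^3/ha/yr

5.76 m^3/ha/yr


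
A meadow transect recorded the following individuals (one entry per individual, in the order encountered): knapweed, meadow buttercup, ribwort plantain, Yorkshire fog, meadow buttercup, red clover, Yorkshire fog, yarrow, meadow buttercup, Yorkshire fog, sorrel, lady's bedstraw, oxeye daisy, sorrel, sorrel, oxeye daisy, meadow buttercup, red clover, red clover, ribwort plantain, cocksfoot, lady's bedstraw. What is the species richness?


Total individuals logged = 22
Distinct species (count of individuals): knapweed (1), meadow buttercup (4), ribwort plantain (2), Yorkshire fog (3), red clover (3), yarrow (1), sorrel (3), lady's bedstraw (2), oxeye daisy (2), cocksfoot (1)
Species richness = number of distinct species = 10

10


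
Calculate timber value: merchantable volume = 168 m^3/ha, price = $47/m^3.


Value = 168 * 47 = $7896/ha

$7896/ha


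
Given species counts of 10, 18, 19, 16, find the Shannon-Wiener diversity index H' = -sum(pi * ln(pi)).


Total N = 10 + 18 + 19 + 16 = 63
Per-species terms:
  p = 10/63 = 0.158730; ln(p) = -1.840551; p*ln(p) = 0.158730 * (-1.840551) = -0.292151
  p = 18/63 = 0.285714; ln(p) = -1.252764; p*ln(p) = 0.285714 * (-1.252764) = -0.357932
  p = 19/63 = 0.301587; ln(p) = -1.198697; p*ln(p) = 0.301587 * (-1.198697) = -0.361511
  p = 16/63 = 0.253968; ln(p) = -1.370547; p*ln(p) = 0.253968 * (-1.370547) = -0.348075
sum(p*ln(p)) = (-0.292151) + (-0.357932) + (-0.361511) + (-0.348075) = -1.359669
H' = -(-1.359669) = 1.359669 ≈ 1.3597

1.3597


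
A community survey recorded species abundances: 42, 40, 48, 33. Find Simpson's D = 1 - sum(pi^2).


Total N = 42 + 40 + 48 + 33 = 163
Per-species terms:
  p = 42/163 = 0.257669; p^2 = 0.257669^2 = 0.066393
  p = 40/163 = 0.245399; p^2 = 0.245399^2 = 0.060221
  p = 48/163 = 0.294479; p^2 = 0.294479^2 = 0.086718
  p = 33/163 = 0.202454; p^2 = 0.202454^2 = 0.040988
sum(p^2) = 0.066393 + 0.060221 + 0.086718 + 0.040988 = 0.254320
D = 1 - 0.254320 = 0.745680 ≈ 0.7457

0.7457


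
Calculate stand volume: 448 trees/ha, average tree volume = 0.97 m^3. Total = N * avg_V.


V_stand = 448 * 0.97 = 434.56 ≈ 434.6 m^3/ha

434.6 m^3/ha


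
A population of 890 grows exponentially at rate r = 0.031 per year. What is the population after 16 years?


r*t = 0.031 * 16 = 0.496
exp(0.496) = 1.64214
N = 890 * 1.64214 = 1461.50 ≈ 1462

1462


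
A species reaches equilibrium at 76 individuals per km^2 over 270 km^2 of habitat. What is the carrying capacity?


K = 76 * 270 = 20520 individuals

20520 individuals


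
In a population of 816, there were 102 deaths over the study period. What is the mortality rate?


Mortality rate = 102 / 816 = 0.1250

0.1250


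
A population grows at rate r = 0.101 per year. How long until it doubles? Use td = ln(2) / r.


td = ln(2) / 0.101 = 0.693147 / 0.101 = 6.86284 ≈ 6.9 years

6.9 years


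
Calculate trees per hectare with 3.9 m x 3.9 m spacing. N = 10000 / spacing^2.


N = 10000 / 3.9^2 = 10000 / 15.21 = 657.462 ≈ 657 trees/ha

657 trees/ha


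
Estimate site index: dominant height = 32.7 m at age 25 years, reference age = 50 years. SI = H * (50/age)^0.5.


50/25 = 2.00000
(2.00000)^0.5 = 1.41421
SI = 32.7 * 1.41421 = 46.2447 ≈ 46.2 m

46.2 m


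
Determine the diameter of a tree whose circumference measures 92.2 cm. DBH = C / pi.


DBH = C / pi = 92.2 / 3.141593 = 29.3482 ≈ 29.35 cm

29.35 cm


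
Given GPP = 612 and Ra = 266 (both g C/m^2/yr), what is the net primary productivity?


NPP = GPP - Ra = 612 - 266 = 346 g C/m^2/yr

346 g C/m^2/yr


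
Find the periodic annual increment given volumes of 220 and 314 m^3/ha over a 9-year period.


PAI = (V2 - V1) / period = (314 - 220) / 9 = 94 / 9 = 10.4444 ≈ 10.44 m^3/ha/yr

10.44 m^3/ha/yr


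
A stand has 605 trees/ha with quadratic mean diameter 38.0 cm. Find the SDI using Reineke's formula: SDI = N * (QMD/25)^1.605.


QMD/25 = 38.0/25 = 1.52
(1.52)^1.605 = exp(1.605 * ln(1.52)) = exp(1.605 * 0.418710) = exp(0.672030) = 1.95821
SDI = 605 * 1.95821 = 1184.72 ≈ 1185

1185


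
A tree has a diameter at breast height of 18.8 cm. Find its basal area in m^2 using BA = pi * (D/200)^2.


D/200 = 18.8/200 = 0.094 m
(D/200)^2 = 0.094^2 = 0.008836
BA = 3.141593 * 0.008836 = 0.0277591 ≈ 0.0278 m^2

0.0278 m^2


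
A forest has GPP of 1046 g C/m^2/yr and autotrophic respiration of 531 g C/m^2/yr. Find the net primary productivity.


NPP = GPP - Ra = 1046 - 531 = 515 g C/m^2/yr

515 g C/m^2/yr


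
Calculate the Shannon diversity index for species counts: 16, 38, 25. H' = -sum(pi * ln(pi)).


Total N = 16 + 38 + 25 = 79
Per-species terms:
  p = 16/79 = 0.202532; ln(p) = -1.596857; p*ln(p) = 0.202532 * (-1.596857) = -0.323415
  p = 38/79 = 0.481013; ln(p) = -0.731861; p*ln(p) = 0.481013 * (-0.731861) = -0.352035
  p = 25/79 = 0.316456; ln(p) = -1.150571; p*ln(p) = 0.316456 * (-1.150571) = -0.364105
sum(p*ln(p)) = (-0.323415) + (-0.352035) + (-0.364105) = -1.039555
H' = -(-1.039555) = 1.039555 ≈ 1.0396

1.0396


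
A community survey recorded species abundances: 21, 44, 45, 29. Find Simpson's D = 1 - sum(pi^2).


Total N = 21 + 44 + 45 + 29 = 139
Per-species terms:
  p = 21/139 = 0.151079; p^2 = 0.151079^2 = 0.022825
  p = 44/139 = 0.316547; p^2 = 0.316547^2 = 0.100202
  p = 45/139 = 0.323741; p^2 = 0.323741^2 = 0.104808
  p = 29/139 = 0.208633; p^2 = 0.208633^2 = 0.043528
sum(p^2) = 0.022825 + 0.100202 + 0.104808 + 0.043528 = 0.271363
D = 1 - 0.271363 = 0.728637 ≈ 0.7286

0.7286


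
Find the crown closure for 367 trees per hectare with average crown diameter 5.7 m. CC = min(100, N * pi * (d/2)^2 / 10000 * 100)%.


(d/2)^2 = (5.7/2)^2 = 2.85^2 = 8.1225
Crown area = 3.141593 * 8.1225 = 25.5176 m^2
N * area / 10000 * 100 = 367 * 25.5176 / 10000 * 100 = 93.6496
CC = min(100, 93.6496) = 93.6496 ≈ 93.6%

93.6%


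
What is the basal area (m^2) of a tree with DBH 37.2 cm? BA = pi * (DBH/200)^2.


D/200 = 37.2/200 = 0.186 m
(D/200)^2 = 0.186^2 = 0.034596
BA = 3.141593 * 0.034596 = 0.108687 ≈ 0.1087 m^2

0.1087 m^2


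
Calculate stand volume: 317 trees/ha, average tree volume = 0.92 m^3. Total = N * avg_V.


V_stand = 317 * 0.92 = 291.64 ≈ 291.6 m^3/ha

291.6 m^3/ha


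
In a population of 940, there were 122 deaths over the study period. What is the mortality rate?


Mortality rate = 122 / 940 = 0.129787 ≈ 0.1298

0.1298


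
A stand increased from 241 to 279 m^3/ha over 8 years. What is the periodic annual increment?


PAI = (V2 - V1) / period = (279 - 241) / 8 = 38 / 8 = 4.75 m^3/ha/yr

4.75 m^3/ha/yr


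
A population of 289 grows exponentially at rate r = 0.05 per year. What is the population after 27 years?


r*t = 0.05 * 27 = 1.35
exp(1.35) = 3.85743
N = 289 * 3.85743 = 1114.80 ≈ 1115

1115


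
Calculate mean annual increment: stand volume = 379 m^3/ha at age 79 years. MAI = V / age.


MAI = 379 / 79 = 4.7975 ≈ 4.80 m^3/ha/yr

4.80 m^3/ha/yr


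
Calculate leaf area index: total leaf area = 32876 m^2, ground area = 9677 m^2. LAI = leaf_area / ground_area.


LAI = 32876 / 9677 = 3.3973 ≈ 3.40

3.40


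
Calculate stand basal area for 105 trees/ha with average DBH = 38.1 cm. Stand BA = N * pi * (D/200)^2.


(D/200)^2 = (38.1/200)^2 = 0.1905^2 = 0.03629025
Individual BA = 3.141593 * 0.03629025 = 0.114009 m^2
Stand BA = 105 * 0.114009 = 11.9709 ≈ 11.97 m^2/ha

11.97 m^2/ha


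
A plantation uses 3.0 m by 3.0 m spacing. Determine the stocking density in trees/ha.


N = 10000 / 3.0^2 = 10000 / 9 = 1111.11 ≈ 1111 trees/ha

1111 trees/ha


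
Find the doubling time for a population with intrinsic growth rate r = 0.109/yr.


td = ln(2) / 0.109 = 0.693147 / 0.109 = 6.35915 ≈ 6.4 years

6.4 years


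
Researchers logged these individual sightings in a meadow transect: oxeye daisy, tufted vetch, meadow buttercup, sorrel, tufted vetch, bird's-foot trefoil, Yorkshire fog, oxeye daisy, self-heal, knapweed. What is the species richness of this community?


Total individuals logged = 10
Distinct species (count of individuals): oxeye daisy (2), tufted vetch (2), meadow buttercup (1), sorrel (1), bird's-foot trefoil (1), Yorkshire fog (1), self-heal (1), knapweed (1)
Species richness = number of distinct species = 8

8


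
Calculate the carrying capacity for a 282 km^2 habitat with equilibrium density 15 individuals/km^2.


K = 15 * 282 = 4230 individuals

4230 individuals


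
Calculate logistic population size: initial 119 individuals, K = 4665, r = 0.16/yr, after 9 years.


(K - N0)/N0 = (4665 - 119)/119 = 4546/119 = 38.2017
r*t = 0.16 * 9 = 1.44; exp(-1.44) = 0.236928
38.2017 * 0.236928 = 9.05105
1 + 9.05105 = 10.0511
N = 4665 / 10.0511 = 464.128 ≈ 464

464


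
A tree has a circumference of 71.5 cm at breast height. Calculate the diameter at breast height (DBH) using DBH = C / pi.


DBH = C / pi = 71.5 / 3.141593 = 22.7592 ≈ 22.76 cm

22.76 cm


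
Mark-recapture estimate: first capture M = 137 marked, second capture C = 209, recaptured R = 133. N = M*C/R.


N = M * C / R = 137 * 209 / 133 = 28633 / 133 = 215.29 ≈ 215

215 individuals


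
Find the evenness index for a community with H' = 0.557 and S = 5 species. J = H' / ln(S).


ln(5) = 1.60944
J = H' / ln(S) = 0.557 / 1.60944 = 0.346083 ≈ 0.3461

0.3461


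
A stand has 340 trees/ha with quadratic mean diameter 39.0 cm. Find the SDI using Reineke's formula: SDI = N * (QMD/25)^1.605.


QMD/25 = 39.0/25 = 1.56
(1.56)^1.605 = exp(1.605 * ln(1.56)) = exp(1.605 * 0.444686) = exp(0.713721) = 2.04157
SDI = 340 * 2.04157 = 694.134 ≈ 694

694


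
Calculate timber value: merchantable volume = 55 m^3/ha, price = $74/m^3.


Value = 55 * 74 = $4070/ha

$4070/ha


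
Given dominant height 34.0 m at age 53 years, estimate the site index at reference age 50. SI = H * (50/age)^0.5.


50/53 = 0.943396
(0.943396)^0.5 = 0.971286
SI = 34.0 * 0.971286 = 33.0237 ≈ 33.0 m

33.0 m


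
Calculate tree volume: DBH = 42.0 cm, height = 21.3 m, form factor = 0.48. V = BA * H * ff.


(D/200)^2 = (42.0/200)^2 = 0.21^2 = 0.0441
BA = 3.141593 * 0.0441 = 0.138544 m^2
V = 0.138544 * 21.3 * 0.48 = 1.41647 ≈ 1.416 m^3

1.416 m^3


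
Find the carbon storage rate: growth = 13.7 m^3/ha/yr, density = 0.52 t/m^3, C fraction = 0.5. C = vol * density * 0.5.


C = 13.7 * 0.52 * 0.5 = 3.562 ≈ 3.56 t C/ha/yr

3.56 t C/ha/yr


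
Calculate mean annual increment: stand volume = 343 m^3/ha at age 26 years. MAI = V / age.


MAI = 343 / 26 = 13.1923 ≈ 13.19 m^3/ha/yr

13.19 m^3/ha/yr


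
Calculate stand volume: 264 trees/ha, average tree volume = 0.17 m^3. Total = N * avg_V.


V_stand = 264 * 0.17 = 44.88 ≈ 44.9 m^3/ha

44.9 m^3/ha


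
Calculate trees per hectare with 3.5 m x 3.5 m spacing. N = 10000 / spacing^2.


N = 10000 / 3.5^2 = 10000 / 12.25 = 816.327 ≈ 816 trees/ha

816 trees/ha


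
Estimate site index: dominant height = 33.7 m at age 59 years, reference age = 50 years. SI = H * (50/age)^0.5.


50/59 = 0.847458
(0.847458)^0.5 = 0.920575
SI = 33.7 * 0.920575 = 31.0234 ≈ 31.0 m

31.0 m


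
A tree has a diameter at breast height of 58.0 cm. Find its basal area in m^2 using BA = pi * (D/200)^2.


D/200 = 58.0/200 = 0.29 m
(D/200)^2 = 0.29^2 = 0.0841
BA = 3.141593 * 0.0841 = 0.264208 ≈ 0.2642 m^2

0.2642 m^2


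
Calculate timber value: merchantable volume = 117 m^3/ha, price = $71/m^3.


Value = 117 * 71 = $8307/ha

$8307/ha


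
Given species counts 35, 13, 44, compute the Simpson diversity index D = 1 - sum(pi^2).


Total N = 35 + 13 + 44 = 92
Per-species terms:
  p = 35/92 = 0.380435; p^2 = 0.380435^2 = 0.144731
  p = 13/92 = 0.141304; p^2 = 0.141304^2 = 0.019967
  p = 44/92 = 0.478261; p^2 = 0.478261^2 = 0.228734
sum(p^2) = 0.144731 + 0.019967 + 0.228734 = 0.393432
D = 1 - 0.393432 = 0.606568 ≈ 0.6066

0.6066


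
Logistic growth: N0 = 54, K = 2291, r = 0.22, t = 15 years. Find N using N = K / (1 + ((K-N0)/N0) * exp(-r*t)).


(K - N0)/N0 = (2291 - 54)/54 = 2237/54 = 41.4259
r*t = 0.22 * 15 = 3.3; exp(-3.3) = 0.0368832
41.4259 * 0.0368832 = 1.52792
1 + 1.52792 = 2.52792
N = 2291 / 2.52792 = 906.279 ≈ 906

906


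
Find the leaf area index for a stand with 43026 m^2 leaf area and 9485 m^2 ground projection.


LAI = 43026 / 9485 = 4.5362 ≈ 4.54

4.54


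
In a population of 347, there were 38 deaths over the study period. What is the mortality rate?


Mortality rate = 38 / 347 = 0.109510 ≈ 0.1095

0.1095


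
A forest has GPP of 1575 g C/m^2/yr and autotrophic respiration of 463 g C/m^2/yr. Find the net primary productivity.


NPP = GPP - Ra = 1575 - 463 = 1112 g C/m^2/yr

1112 g C/m^2/yr


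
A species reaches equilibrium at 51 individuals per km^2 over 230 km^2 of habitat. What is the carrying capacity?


K = 51 * 230 = 11730 individuals

11730 individuals


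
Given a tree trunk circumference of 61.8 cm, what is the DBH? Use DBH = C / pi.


DBH = C / pi = 61.8 / 3.141593 = 19.6715 ≈ 19.67 cm

19.67 cm


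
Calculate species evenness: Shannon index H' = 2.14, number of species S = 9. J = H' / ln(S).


ln(9) = 2.19722
J = H' / ln(S) = 2.14 / 2.19722 = 0.973958 ≈ 0.9740

0.9740


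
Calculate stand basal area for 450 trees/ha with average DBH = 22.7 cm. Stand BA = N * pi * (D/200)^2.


(D/200)^2 = (22.7/200)^2 = 0.1135^2 = 0.01288225
Individual BA = 3.141593 * 0.01288225 = 0.0404708 m^2
Stand BA = 450 * 0.0404708 = 18.2119 ≈ 18.21 m^2/ha

18.21 m^2/ha


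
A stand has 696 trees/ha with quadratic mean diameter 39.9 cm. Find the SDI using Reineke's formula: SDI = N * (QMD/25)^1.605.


QMD/25 = 39.9/25 = 1.596
(1.596)^1.605 = exp(1.605 * ln(1.596)) = exp(1.605 * 0.467500) = exp(0.750338) = 2.11772
SDI = 696 * 2.11772 = 1473.93 ≈ 1474

1474


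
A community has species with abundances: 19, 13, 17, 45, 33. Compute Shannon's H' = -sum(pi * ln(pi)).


Total N = 19 + 13 + 17 + 45 + 33 = 127
Per-species terms:
  p = 19/127 = 0.149606; ln(p) = -1.899750; p*ln(p) = 0.149606 * (-1.899750) = -0.284214
  p = 13/127 = 0.102362; ln(p) = -2.279240; p*ln(p) = 0.102362 * (-2.279240) = -0.233308
  p = 17/127 = 0.133858; ln(p) = -2.010976; p*ln(p) = 0.133858 * (-2.010976) = -0.269185
  p = 45/127 = 0.354331; ln(p) = -1.037524; p*ln(p) = 0.354331 * (-1.037524) = -0.367627
  p = 33/127 = 0.259843; ln(p) = -1.347678; p*ln(p) = 0.259843 * (-1.347678) = -0.350185
sum(p*ln(p)) = (-0.284214) + (-0.233308) + (-0.269185) + (-0.367627) + (-0.350185) = -1.504519
H' = -(-1.504519) = 1.504519 ≈ 1.5045

1.5045


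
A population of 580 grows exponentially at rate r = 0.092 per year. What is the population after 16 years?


r*t = 0.092 * 16 = 1.472
exp(1.472) = 4.35794
N = 580 * 4.35794 = 2527.61 ≈ 2528

2528


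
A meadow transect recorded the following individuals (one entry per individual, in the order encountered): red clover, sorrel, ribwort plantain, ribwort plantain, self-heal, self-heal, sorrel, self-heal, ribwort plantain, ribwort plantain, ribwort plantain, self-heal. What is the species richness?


Total individuals logged = 12
Distinct species (count of individuals): red clover (1), sorrel (2), ribwort plantain (5), self-heal (4)
Species richness = number of distinct species = 4

4


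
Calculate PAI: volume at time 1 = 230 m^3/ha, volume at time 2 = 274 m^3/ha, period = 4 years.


PAI = (V2 - V1) / period = (274 - 230) / 4 = 44 / 4 = 11.00 m^3/ha/yr

11.00 m^3/ha/yr


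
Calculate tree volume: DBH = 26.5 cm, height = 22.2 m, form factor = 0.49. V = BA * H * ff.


(D/200)^2 = (26.5/200)^2 = 0.1325^2 = 0.01755625
BA = 3.141593 * 0.01755625 = 0.0551546 m^2
V = 0.0551546 * 22.2 * 0.49 = 0.599972 ≈ 0.600 m^3

0.600 m^3


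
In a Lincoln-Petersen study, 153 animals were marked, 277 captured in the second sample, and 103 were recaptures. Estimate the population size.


N = M * C / R = 153 * 277 / 103 = 42381 / 103 = 411.47 ≈ 411

411 individuals


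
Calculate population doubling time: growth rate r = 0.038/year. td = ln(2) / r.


td = ln(2) / 0.038 = 0.693147 / 0.038 = 18.2407 ≈ 18.2 years

18.2 years


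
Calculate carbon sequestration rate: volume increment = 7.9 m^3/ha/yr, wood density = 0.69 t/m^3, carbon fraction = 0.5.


C = 7.9 * 0.69 * 0.5 = 2.7255 ≈ 2.73 t C/ha/yr

2.73 t C/ha/yr


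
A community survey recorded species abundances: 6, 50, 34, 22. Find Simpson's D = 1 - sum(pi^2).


Total N = 6 + 50 + 34 + 22 = 112
Per-species terms:
  p = 6/112 = 0.053571; p^2 = 0.053571^2 = 0.002870
  p = 50/112 = 0.446429; p^2 = 0.446429^2 = 0.199299
  p = 34/112 = 0.303571; p^2 = 0.303571^2 = 0.092155
  p = 22/112 = 0.196429; p^2 = 0.196429^2 = 0.038584
sum(p^2) = 0.002870 + 0.199299 + 0.092155 + 0.038584 = 0.332908
D = 1 - 0.332908 = 0.667092 ≈ 0.6671

0.6671


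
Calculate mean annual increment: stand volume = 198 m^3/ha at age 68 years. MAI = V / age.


MAI = 198 / 68 = 2.9118 ≈ 2.91 m^3/ha/yr

2.91 m^3/ha/yr


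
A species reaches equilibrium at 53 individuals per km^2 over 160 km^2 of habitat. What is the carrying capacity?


K = 53 * 160 = 8480 individuals

8480 individuals


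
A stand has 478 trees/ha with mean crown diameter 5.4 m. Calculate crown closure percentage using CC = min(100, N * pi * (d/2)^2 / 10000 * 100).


(d/2)^2 = (5.4/2)^2 = 2.7^2 = 7.29
Crown area = 3.141593 * 7.29 = 22.9022 m^2
N * area / 10000 * 100 = 478 * 22.9022 / 10000 * 100 = 109.473
CC = min(100, 109.473) = 100%

100%


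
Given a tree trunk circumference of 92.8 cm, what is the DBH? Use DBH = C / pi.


DBH = C / pi = 92.8 / 3.141593 = 29.5392 ≈ 29.54 cm

29.54 cm


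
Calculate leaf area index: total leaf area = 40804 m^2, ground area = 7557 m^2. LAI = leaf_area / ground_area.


LAI = 40804 / 7557 = 5.3995 ≈ 5.40

5.40


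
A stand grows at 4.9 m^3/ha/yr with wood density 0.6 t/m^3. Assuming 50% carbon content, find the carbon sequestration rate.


C = 4.9 * 0.6 * 0.5 = 1.47 t C/ha/yr

1.47 t C/ha/yr


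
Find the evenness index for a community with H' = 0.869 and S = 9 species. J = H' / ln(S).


ln(9) = 2.19722
J = H' / ln(S) = 0.869 / 2.19722 = 0.395500 ≈ 0.3955

0.3955


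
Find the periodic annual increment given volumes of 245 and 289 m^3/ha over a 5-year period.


PAI = (V2 - V1) / period = (289 - 245) / 5 = 44 / 5 = 8.80 m^3/ha/yr

8.80 m^3/ha/yr


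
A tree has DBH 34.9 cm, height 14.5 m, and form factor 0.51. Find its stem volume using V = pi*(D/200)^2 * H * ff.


(D/200)^2 = (34.9/200)^2 = 0.1745^2 = 0.03045025
BA = 3.141593 * 0.03045025 = 0.0956623 m^2
V = 0.0956623 * 14.5 * 0.51 = 0.707423 ≈ 0.707 m^3

0.707 m^3


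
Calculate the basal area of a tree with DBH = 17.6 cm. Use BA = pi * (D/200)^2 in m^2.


D/200 = 17.6/200 = 0.088 m
(D/200)^2 = 0.088^2 = 0.007744
BA = 3.141593 * 0.007744 = 0.0243285 ≈ 0.0243 m^2

0.0243 m^2


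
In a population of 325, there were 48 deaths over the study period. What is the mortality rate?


Mortality rate = 48 / 325 = 0.147692 ≈ 0.1477

0.1477


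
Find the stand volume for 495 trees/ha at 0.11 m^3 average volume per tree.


V_stand = 495 * 0.11 = 54.45 ≈ 54.5 m^3/ha

54.5 m^3/ha


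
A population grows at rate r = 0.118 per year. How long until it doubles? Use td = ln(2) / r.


td = ln(2) / 0.118 = 0.693147 / 0.118 = 5.87413 ≈ 5.9 years

5.9 years


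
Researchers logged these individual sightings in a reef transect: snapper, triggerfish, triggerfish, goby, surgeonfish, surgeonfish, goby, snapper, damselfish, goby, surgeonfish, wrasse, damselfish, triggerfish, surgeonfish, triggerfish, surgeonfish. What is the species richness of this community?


Total individuals logged = 17
Distinct species (count of individuals): snapper (2), triggerfish (4), goby (3), surgeonfish (5), damselfish (2), wrasse (1)
Species richness = number of distinct species = 6

6


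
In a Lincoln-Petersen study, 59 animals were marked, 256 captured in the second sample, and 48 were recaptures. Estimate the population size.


N = M * C / R = 59 * 256 / 48 = 15104 / 48 = 314.67 ≈ 315

315 individuals


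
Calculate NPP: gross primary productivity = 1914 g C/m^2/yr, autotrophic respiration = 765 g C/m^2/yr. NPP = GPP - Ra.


NPP = GPP - Ra = 1914 - 765 = 1149 g C/m^2/yr

1149 g C/m^2/yr


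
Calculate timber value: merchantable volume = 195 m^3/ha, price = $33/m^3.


Value = 195 * 33 = $6435/ha

$6435/ha


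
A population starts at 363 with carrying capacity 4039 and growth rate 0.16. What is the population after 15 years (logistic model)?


(K - N0)/N0 = (4039 - 363)/363 = 3676/363 = 10.1267
r*t = 0.16 * 15 = 2.4; exp(-2.4) = 0.0907180
10.1267 * 0.0907180 = 0.918674
1 + 0.918674 = 1.91867
N = 4039 / 1.91867 = 2105.10 ≈ 2105

2105


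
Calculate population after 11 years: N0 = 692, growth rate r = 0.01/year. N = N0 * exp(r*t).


r*t = 0.01 * 11 = 0.11
exp(0.11) = 1.11628
N = 692 * 1.11628 = 772.466 ≈ 772

772


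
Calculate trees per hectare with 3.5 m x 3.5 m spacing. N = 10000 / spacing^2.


N = 10000 / 3.5^2 = 10000 / 12.25 = 816.327 ≈ 816 trees/ha

816 trees/ha


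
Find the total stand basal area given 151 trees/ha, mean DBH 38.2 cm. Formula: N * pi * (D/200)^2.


(D/200)^2 = (38.2/200)^2 = 0.191^2 = 0.036481
Individual BA = 3.141593 * 0.036481 = 0.114608 m^2
Stand BA = 151 * 0.114608 = 17.3058 ≈ 17.31 m^2/ha

17.31 m^2/ha


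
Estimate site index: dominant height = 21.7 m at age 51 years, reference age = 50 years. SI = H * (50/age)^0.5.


50/51 = 0.980392
(0.980392)^0.5 = 0.990147
SI = 21.7 * 0.990147 = 21.4862 ≈ 21.5 m

21.5 m


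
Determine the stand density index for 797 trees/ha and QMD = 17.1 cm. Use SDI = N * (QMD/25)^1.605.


QMD/25 = 17.1/25 = 0.684
(0.684)^1.605 = exp(1.605 * ln(0.684)) = exp(1.605 * (-0.379797)) = exp(-0.609574) = 0.543582
SDI = 797 * 0.543582 = 433.235 ≈ 433

433


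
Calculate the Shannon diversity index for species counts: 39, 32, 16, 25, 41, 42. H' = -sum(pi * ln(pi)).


Total N = 39 + 32 + 16 + 25 + 41 + 42 = 195
Per-species terms:
  p = 39/195 = 0.200000; ln(p) = -1.609438; p*ln(p) = 0.200000 * (-1.609438) = -0.321888
  p = 32/195 = 0.164103; ln(p) = -1.807261; p*ln(p) = 0.164103 * (-1.807261) = -0.296577
  p = 16/195 = 0.082051; ln(p) = -2.500414; p*ln(p) = 0.082051 * (-2.500414) = -0.205161
  p = 25/195 = 0.128205; ln(p) = -2.054125; p*ln(p) = 0.128205 * (-2.054125) = -0.263349
  p = 41/195 = 0.210256; ln(p) = -1.559429; p*ln(p) = 0.210256 * (-1.559429) = -0.327879
  p = 42/195 = 0.215385; ln(p) = -1.535328; p*ln(p) = 0.215385 * (-1.535328) = -0.330687
sum(p*ln(p)) = (-0.321888) + (-0.296577) + (-0.205161) + (-0.263349) + (-0.327879) + (-0.330687) = -1.745541
H' = -(-1.745541) = 1.745541 ≈ 1.7455

1.7455


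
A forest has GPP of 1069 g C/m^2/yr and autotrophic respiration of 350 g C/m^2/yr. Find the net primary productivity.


NPP = GPP - Ra = 1069 - 350 = 719 g C/m^2/yr

719 g C/m^2/yr


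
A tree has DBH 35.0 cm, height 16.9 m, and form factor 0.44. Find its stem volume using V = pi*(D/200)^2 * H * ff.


(D/200)^2 = (35.0/200)^2 = 0.175^2 = 0.030625
BA = 3.141593 * 0.030625 = 0.0962113 m^2
V = 0.0962113 * 16.9 * 0.44 = 0.715427 ≈ 0.715 m^3

0.715 m^3
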